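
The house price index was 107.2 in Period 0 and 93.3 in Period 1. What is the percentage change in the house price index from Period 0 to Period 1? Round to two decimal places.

-12.97%

Change = (93.3 − 107.2) / 107.2 × 100
       = -13.9 / 107.2 × 100 = -12.9664%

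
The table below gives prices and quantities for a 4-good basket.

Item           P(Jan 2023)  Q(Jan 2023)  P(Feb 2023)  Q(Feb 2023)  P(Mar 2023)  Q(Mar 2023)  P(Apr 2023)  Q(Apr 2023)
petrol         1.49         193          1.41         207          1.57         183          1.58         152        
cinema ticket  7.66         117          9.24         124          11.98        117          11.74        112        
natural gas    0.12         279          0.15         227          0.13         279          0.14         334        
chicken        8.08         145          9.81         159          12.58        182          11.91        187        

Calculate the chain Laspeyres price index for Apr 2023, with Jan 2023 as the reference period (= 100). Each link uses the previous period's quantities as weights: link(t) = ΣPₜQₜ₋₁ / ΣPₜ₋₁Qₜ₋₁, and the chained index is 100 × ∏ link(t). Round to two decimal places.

144.00

Link Jan 2023→Feb 2023:
ΣP(Feb 2023)Q(Jan 2023) = 1.41×193 + 9.24×117 + 0.15×279 + 9.81×145 = 272.13 + 1081.08 + 41.85 + 1422.45 = 2817.51
ΣP(Jan 2023)Q(Jan 2023) = 1.49×193 + 7.66×117 + 0.12×279 + 8.08×145 = 287.57 + 896.22 + 33.48 + 1171.6 = 2388.87
link = 2817.51/2388.87 = 1.179432
Link Feb 2023→Mar 2023:
ΣP(Mar 2023)Q(Feb 2023) = 1.57×207 + 11.98×124 + 0.13×227 + 12.58×159 = 324.99 + 1485.52 + 29.51 + 2000.22 = 3840.24
ΣP(Feb 2023)Q(Feb 2023) = 1.41×207 + 9.24×124 + 0.15×227 + 9.81×159 = 291.87 + 1145.76 + 34.05 + 1559.79 = 3031.47
link = 3840.24/3031.47 = 1.266791
Link Mar 2023→Apr 2023:
ΣP(Apr 2023)Q(Mar 2023) = 1.58×183 + 11.74×117 + 0.14×279 + 11.91×182 = 289.14 + 1373.58 + 39.06 + 2167.62 = 3869.4
ΣP(Mar 2023)Q(Mar 2023) = 1.57×183 + 11.98×117 + 0.13×279 + 12.58×182 = 287.31 + 1401.66 + 36.27 + 2289.56 = 4014.8
link = 3869.4/4014.8 = 0.963784
Chained index = 100 × 1.179432 × 1.266791 × 0.963784 = 143.9984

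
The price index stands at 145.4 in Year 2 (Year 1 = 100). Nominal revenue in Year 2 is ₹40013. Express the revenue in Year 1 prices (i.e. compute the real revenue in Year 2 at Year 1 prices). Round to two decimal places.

27519.26

Real = Nominal ÷ (Index/100) = 40013 ÷ (145.4/100)
     = 40013 ÷ 1.454 = 27519.2572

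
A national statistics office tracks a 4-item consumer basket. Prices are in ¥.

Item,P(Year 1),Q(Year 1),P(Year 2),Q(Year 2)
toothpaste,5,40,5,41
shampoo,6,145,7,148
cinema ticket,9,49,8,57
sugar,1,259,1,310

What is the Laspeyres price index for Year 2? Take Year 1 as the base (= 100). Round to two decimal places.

Laspeyres price index uses base-period quantities as weights.
ΣP(Year 2)·Q(Year 1) = 5×40 + 7×145 + 8×49 + 1×259 = 200 + 1015 + 392 + 259 = 1866
ΣP(Year 1)·Q(Year 1) = 5×40 + 6×145 + 9×49 + 1×259 = 200 + 870 + 441 + 259 = 1770
Index = 1866 / 1770 × 100 = 105.4237

105.42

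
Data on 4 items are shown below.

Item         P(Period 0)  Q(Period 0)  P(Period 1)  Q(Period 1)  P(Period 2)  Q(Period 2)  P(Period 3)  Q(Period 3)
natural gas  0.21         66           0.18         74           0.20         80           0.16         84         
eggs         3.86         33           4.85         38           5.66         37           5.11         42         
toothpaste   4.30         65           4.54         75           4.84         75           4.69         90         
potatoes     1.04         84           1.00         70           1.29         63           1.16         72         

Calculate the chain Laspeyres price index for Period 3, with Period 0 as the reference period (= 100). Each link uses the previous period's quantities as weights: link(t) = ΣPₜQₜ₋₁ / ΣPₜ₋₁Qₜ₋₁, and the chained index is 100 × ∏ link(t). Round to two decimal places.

114.01

Link Period 0→Period 1:
ΣP(Period 1)Q(Period 0) = 0.18×66 + 4.85×33 + 4.54×65 + 1.00×84 = 11.88 + 160.05 + 295.1 + 84 = 551.03
ΣP(Period 0)Q(Period 0) = 0.21×66 + 3.86×33 + 4.30×65 + 1.04×84 = 13.86 + 127.38 + 279.5 + 87.36 = 508.1
link = 551.03/508.1 = 1.084491
Link Period 1→Period 2:
ΣP(Period 2)Q(Period 1) = 0.20×74 + 5.66×38 + 4.84×75 + 1.29×70 = 14.8 + 215.08 + 363 + 90.3 = 683.18
ΣP(Period 1)Q(Period 1) = 0.18×74 + 4.85×38 + 4.54×75 + 1.00×70 = 13.32 + 184.3 + 340.5 + 70 = 608.12
link = 683.18/608.12 = 1.123430
Link Period 2→Period 3:
ΣP(Period 3)Q(Period 2) = 0.16×80 + 5.11×37 + 4.69×75 + 1.16×63 = 12.8 + 189.07 + 351.75 + 73.08 = 626.7
ΣP(Period 2)Q(Period 2) = 0.20×80 + 5.66×37 + 4.84×75 + 1.29×63 = 16 + 209.42 + 363 + 81.27 = 669.69
link = 626.7/669.69 = 0.935806
Chained index = 100 × 1.084491 × 1.123430 × 0.935806 = 114.0139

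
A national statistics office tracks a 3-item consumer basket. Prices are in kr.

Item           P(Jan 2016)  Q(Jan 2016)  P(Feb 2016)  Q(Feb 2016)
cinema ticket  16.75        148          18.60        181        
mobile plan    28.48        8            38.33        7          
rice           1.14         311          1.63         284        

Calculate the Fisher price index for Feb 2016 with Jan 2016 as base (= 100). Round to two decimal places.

115.88

Laspeyres component (base-period weights):
ΣP(Feb 2016)Q(Jan 2016) = 18.60×148 + 38.33×8 + 1.63×311 = 2752.8 + 306.64 + 506.93 = 3566.37
ΣP(Jan 2016)Q(Jan 2016) = 16.75×148 + 28.48×8 + 1.14×311 = 2479 + 227.84 + 354.54 = 3061.38
L = 3566.37 / 3061.38 × 100 = 116.4955
Paasche component (current-period weights):
ΣP(Feb 2016)Q(Feb 2016) = 18.60×181 + 38.33×7 + 1.63×284 = 3366.6 + 268.31 + 462.92 = 4097.83
ΣP(Jan 2016)Q(Feb 2016) = 16.75×181 + 28.48×7 + 1.14×284 = 3031.75 + 199.36 + 323.76 = 3554.87
P = 4097.83 / 3554.87 × 100 = 115.2737
Fisher = √(L × P) = √(116.4955 × 115.2737) = 115.8830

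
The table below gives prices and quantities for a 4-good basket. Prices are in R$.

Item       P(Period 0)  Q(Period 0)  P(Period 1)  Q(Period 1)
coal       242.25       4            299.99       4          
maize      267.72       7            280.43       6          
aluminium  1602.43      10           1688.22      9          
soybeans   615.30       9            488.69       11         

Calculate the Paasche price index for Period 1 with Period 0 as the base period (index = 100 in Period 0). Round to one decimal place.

98.7

Paasche price index uses current-period quantities as weights.
ΣP(Period 1)·Q(Period 1) = 299.99×4 + 280.43×6 + 1688.22×9 + 488.69×11 = 1199.96 + 1682.58 + 15193.98 + 5375.59 = 23452.11
ΣP(Period 0)·Q(Period 1) = 242.25×4 + 267.72×6 + 1602.43×9 + 615.30×11 = 969 + 1606.32 + 14421.87 + 6768.3 = 23765.49
Index = 23452.11 / 23765.49 × 100 = 98.6814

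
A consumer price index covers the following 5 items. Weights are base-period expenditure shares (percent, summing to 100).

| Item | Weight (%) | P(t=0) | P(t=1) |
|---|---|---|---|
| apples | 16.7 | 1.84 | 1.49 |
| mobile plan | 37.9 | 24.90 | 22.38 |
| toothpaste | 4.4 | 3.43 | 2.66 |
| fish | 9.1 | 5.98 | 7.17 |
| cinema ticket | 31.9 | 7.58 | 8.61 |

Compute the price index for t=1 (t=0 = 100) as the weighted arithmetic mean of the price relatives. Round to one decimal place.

98.1

apples: 16.7 × (1.49/1.84) = 16.7 × 0.809783 = 13.5234
mobile plan: 37.9 × (22.38/24.90) = 37.9 × 0.898795 = 34.0643
toothpaste: 4.4 × (2.66/3.43) = 4.4 × 0.775510 = 3.4122
fish: 9.1 × (7.17/5.98) = 9.1 × 1.198997 = 10.9109
cinema ticket: 31.9 × (8.61/7.58) = 31.9 × 1.135884 = 36.2347
Index = Σ wᵢ·(p₁ᵢ/p₀ᵢ) = 13.5234 + 34.0643 + 3.4122 + 10.9109 + 36.2347 = 98.1455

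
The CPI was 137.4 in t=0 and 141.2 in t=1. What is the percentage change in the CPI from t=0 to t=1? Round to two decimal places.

Change = (141.2 − 137.4) / 137.4 × 100
       = 3.8 / 137.4 × 100 = 2.7656%

2.77%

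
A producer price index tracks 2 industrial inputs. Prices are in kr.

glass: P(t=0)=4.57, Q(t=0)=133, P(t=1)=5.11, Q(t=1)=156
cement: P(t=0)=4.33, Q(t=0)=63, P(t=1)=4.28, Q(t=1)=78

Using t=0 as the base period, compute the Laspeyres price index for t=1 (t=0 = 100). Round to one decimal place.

107.8

Laspeyres price index uses base-period quantities as weights.
ΣP(t=1)·Q(t=0) = 5.11×133 + 4.28×63 = 679.63 + 269.64 = 949.27
ΣP(t=0)·Q(t=0) = 4.57×133 + 4.33×63 = 607.81 + 272.79 = 880.6
Index = 949.27 / 880.6 × 100 = 107.7981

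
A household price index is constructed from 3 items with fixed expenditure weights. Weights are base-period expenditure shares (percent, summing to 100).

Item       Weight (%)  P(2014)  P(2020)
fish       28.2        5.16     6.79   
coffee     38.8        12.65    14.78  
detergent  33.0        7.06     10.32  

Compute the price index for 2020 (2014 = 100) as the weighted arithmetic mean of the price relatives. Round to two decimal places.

130.68

fish: 28.2 × (6.79/5.16) = 28.2 × 1.315891 = 37.1081
coffee: 38.8 × (14.78/12.65) = 38.8 × 1.168379 = 45.3331
detergent: 33.0 × (10.32/7.06) = 33.0 × 1.461756 = 48.2380
Index = Σ wᵢ·(p₁ᵢ/p₀ᵢ) = 37.1081 + 45.3331 + 48.2380 = 130.6792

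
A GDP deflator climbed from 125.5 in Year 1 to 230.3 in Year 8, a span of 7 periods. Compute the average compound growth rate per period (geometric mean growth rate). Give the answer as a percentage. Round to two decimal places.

Growth factor = (230.3/125.5)^(1/7) = (1.835060)^(1/7) = 1.090597
Growth rate = 1.090597 − 1 = 0.090597 = 9.0597%

9.06%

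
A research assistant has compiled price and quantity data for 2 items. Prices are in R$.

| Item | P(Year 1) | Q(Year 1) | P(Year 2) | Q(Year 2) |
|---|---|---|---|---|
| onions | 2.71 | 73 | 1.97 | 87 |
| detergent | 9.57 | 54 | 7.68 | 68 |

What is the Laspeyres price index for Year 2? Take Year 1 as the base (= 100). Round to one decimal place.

78.2

Laspeyres price index uses base-period quantities as weights.
ΣP(Year 2)·Q(Year 1) = 1.97×73 + 7.68×54 = 143.81 + 414.72 = 558.53
ΣP(Year 1)·Q(Year 1) = 2.71×73 + 9.57×54 = 197.83 + 516.78 = 714.61
Index = 558.53 / 714.61 × 100 = 78.1587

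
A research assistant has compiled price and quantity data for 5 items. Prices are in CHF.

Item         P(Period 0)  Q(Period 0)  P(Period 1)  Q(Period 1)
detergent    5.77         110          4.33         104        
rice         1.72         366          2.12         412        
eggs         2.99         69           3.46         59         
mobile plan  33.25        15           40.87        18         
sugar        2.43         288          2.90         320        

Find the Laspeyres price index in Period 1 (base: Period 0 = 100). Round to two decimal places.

Laspeyres price index uses base-period quantities as weights.
ΣP(Period 1)·Q(Period 0) = 4.33×110 + 2.12×366 + 3.46×69 + 40.87×15 + 2.90×288 = 476.3 + 775.92 + 238.74 + 613.05 + 835.2 = 2939.21
ΣP(Period 0)·Q(Period 0) = 5.77×110 + 1.72×366 + 2.99×69 + 33.25×15 + 2.43×288 = 634.7 + 629.52 + 206.31 + 498.75 + 699.84 = 2669.12
Index = 2939.21 / 2669.12 × 100 = 110.1191

110.12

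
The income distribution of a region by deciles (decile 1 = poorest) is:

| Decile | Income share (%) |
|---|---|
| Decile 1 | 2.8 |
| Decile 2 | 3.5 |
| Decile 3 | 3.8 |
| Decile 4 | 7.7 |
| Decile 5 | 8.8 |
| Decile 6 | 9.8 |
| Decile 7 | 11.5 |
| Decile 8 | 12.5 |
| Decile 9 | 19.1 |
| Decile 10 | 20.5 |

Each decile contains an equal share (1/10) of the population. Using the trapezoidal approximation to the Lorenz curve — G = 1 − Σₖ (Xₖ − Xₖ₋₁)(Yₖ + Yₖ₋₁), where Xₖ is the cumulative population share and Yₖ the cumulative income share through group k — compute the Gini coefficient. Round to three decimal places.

Cumulative income shares Yₖ: 0.0280, 0.0630, 0.1010, 0.1780, 0.2660, 0.3640, 0.4790, 0.6040, 0.7950, 1.0000
Σ (Xₖ−Xₖ₋₁)(Yₖ+Yₖ₋₁) = (1/10)(0.0280+0.0000) + (1/10)(0.0630+0.0280) + (1/10)(0.1010+0.0630) + (1/10)(0.1780+0.1010) + (1/10)(0.2660+0.1780) + (1/10)(0.3640+0.2660) + (1/10)(0.4790+0.3640) + (1/10)(0.6040+0.4790) + (1/10)(0.7950+0.6040) + (1/10)(1.0000+0.7950)
  = 0.0028 + 0.0091 + 0.0164 + 0.0279 + 0.0444 + 0.0630 + 0.0843 + 0.1083 + 0.1399 + 0.1795 = 0.6756
G = 1 − 0.6756 = 0.3244

0.324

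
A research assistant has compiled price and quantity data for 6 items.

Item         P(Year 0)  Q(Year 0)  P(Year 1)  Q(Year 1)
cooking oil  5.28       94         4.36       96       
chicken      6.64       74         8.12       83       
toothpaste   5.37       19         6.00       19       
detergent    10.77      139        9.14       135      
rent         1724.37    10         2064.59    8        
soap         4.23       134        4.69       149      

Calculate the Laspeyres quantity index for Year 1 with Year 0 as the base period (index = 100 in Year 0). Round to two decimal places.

Laspeyres quantity index uses base-period prices as weights.
ΣP(Year 0)·Q(Year 1) = 5.28×96 + 6.64×83 + 5.37×19 + 10.77×135 + 1724.37×8 + 4.23×149 = 506.88 + 551.12 + 102.03 + 1453.95 + 13794.96 + 630.27 = 17039.21
ΣP(Year 0)·Q(Year 0) = 5.28×94 + 6.64×74 + 5.37×19 + 10.77×139 + 1724.37×10 + 4.23×134 = 496.32 + 491.36 + 102.03 + 1497.03 + 17243.7 + 566.82 = 20397.26
Index = 17039.21 / 20397.26 × 100 = 83.5368

83.54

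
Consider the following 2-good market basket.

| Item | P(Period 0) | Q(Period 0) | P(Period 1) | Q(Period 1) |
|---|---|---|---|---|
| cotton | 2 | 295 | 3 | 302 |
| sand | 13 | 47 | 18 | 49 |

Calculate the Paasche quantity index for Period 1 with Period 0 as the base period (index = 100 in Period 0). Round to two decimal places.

103.29

Paasche quantity index uses current-period prices as weights.
ΣP(Period 1)·Q(Period 1) = 3×302 + 18×49 = 906 + 882 = 1788
ΣP(Period 1)·Q(Period 0) = 3×295 + 18×47 = 885 + 846 = 1731
Index = 1788 / 1731 × 100 = 103.2929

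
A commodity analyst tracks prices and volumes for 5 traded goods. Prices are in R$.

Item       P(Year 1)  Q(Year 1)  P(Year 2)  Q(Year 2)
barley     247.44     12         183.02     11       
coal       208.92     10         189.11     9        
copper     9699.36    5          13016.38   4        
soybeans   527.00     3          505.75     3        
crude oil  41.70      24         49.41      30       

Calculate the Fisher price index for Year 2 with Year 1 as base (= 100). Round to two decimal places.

Laspeyres component (base-period weights):
ΣP(Year 2)Q(Year 1) = 183.02×12 + 189.11×10 + 13016.38×5 + 505.75×3 + 49.41×24 = 2196.24 + 1891.1 + 65081.9 + 1517.25 + 1185.84 = 71872.33
ΣP(Year 1)Q(Year 1) = 247.44×12 + 208.92×10 + 9699.36×5 + 527.00×3 + 41.70×24 = 2969.28 + 2089.2 + 48496.8 + 1581 + 1000.8 = 56137.08
L = 71872.33 / 56137.08 × 100 = 128.0300
Paasche component (current-period weights):
ΣP(Year 2)Q(Year 2) = 183.02×11 + 189.11×9 + 13016.38×4 + 505.75×3 + 49.41×30 = 2013.22 + 1701.99 + 52065.52 + 1517.25 + 1482.3 = 58780.28
ΣP(Year 1)Q(Year 2) = 247.44×11 + 208.92×9 + 9699.36×4 + 527.00×3 + 41.70×30 = 2721.84 + 1880.28 + 38797.44 + 1581 + 1251 = 46231.56
P = 58780.28 / 46231.56 × 100 = 127.1432
Fisher = √(L × P) = √(128.0300 × 127.1432) = 127.5858

127.59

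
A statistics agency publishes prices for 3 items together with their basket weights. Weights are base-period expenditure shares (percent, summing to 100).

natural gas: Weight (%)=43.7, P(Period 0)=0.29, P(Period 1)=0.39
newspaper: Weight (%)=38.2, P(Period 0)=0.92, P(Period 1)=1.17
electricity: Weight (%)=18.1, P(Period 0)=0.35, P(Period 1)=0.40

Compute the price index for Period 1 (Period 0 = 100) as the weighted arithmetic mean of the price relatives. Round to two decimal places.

natural gas: 43.7 × (0.39/0.29) = 43.7 × 1.344828 = 58.7690
newspaper: 38.2 × (1.17/0.92) = 38.2 × 1.271739 = 48.5804
electricity: 18.1 × (0.40/0.35) = 18.1 × 1.142857 = 20.6857
Index = Σ wᵢ·(p₁ᵢ/p₀ᵢ) = 58.7690 + 48.5804 + 20.6857 = 128.0351

128.04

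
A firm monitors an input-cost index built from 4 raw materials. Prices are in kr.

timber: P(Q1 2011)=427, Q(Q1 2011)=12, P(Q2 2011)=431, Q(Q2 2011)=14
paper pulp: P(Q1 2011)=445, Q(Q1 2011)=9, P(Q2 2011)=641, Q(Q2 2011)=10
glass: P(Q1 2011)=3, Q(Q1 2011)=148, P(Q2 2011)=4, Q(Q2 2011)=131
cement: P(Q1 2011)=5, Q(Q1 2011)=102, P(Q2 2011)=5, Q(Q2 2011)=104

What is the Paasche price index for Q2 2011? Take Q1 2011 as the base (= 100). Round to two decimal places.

118.93

Paasche price index uses current-period quantities as weights.
ΣP(Q2 2011)·Q(Q2 2011) = 431×14 + 641×10 + 4×131 + 5×104 = 6034 + 6410 + 524 + 520 = 13488
ΣP(Q1 2011)·Q(Q2 2011) = 427×14 + 445×10 + 3×131 + 5×104 = 5978 + 4450 + 393 + 520 = 11341
Index = 13488 / 11341 × 100 = 118.9313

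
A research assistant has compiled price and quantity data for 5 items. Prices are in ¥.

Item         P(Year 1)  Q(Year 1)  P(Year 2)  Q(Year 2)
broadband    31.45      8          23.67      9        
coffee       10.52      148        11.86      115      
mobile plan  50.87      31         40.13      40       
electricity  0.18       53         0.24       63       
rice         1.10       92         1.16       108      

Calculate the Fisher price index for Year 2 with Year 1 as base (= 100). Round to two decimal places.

92.71

Laspeyres component (base-period weights):
ΣP(Year 2)Q(Year 1) = 23.67×8 + 11.86×148 + 40.13×31 + 0.24×53 + 1.16×92 = 189.36 + 1755.28 + 1244.03 + 12.72 + 106.72 = 3308.11
ΣP(Year 1)Q(Year 1) = 31.45×8 + 10.52×148 + 50.87×31 + 0.18×53 + 1.10×92 = 251.6 + 1556.96 + 1576.97 + 9.54 + 101.2 = 3496.27
L = 3308.11 / 3496.27 × 100 = 94.6183
Paasche component (current-period weights):
ΣP(Year 2)Q(Year 2) = 23.67×9 + 11.86×115 + 40.13×40 + 0.24×63 + 1.16×108 = 213.03 + 1363.9 + 1605.2 + 15.12 + 125.28 = 3322.53
ΣP(Year 1)Q(Year 2) = 31.45×9 + 10.52×115 + 50.87×40 + 0.18×63 + 1.10×108 = 283.05 + 1209.8 + 2034.8 + 11.34 + 118.8 = 3657.79
P = 3322.53 / 3657.79 × 100 = 90.8344
Fisher = √(L × P) = √(94.6183 × 90.8344) = 92.7070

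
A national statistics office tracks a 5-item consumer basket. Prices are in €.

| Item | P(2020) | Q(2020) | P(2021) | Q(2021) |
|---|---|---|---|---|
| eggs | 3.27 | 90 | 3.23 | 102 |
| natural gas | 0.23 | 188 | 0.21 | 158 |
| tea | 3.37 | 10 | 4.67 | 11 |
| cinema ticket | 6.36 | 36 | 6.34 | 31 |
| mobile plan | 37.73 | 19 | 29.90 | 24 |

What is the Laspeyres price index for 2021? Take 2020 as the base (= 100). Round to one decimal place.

89.1

Laspeyres price index uses base-period quantities as weights.
ΣP(2021)·Q(2020) = 3.23×90 + 0.21×188 + 4.67×10 + 6.34×36 + 29.90×19 = 290.7 + 39.48 + 46.7 + 228.24 + 568.1 = 1173.22
ΣP(2020)·Q(2020) = 3.27×90 + 0.23×188 + 3.37×10 + 6.36×36 + 37.73×19 = 294.3 + 43.24 + 33.7 + 228.96 + 716.87 = 1317.07
Index = 1173.22 / 1317.07 × 100 = 89.0780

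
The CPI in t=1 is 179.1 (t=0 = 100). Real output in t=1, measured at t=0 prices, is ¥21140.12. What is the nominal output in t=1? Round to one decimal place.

Nominal = Real × (Index/100) = 21140.12 × (179.1/100)
        = 21140.12 × 1.791 = 37861.9549

37862.0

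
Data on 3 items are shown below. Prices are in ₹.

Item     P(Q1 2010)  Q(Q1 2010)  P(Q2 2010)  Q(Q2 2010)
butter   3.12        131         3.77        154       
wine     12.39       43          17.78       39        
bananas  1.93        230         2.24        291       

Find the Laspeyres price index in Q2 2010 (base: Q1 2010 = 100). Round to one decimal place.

128.0

Laspeyres price index uses base-period quantities as weights.
ΣP(Q2 2010)·Q(Q1 2010) = 3.77×131 + 17.78×43 + 2.24×230 = 493.87 + 764.54 + 515.2 = 1773.61
ΣP(Q1 2010)·Q(Q1 2010) = 3.12×131 + 12.39×43 + 1.93×230 = 408.72 + 532.77 + 443.9 = 1385.39
Index = 1773.61 / 1385.39 × 100 = 128.0224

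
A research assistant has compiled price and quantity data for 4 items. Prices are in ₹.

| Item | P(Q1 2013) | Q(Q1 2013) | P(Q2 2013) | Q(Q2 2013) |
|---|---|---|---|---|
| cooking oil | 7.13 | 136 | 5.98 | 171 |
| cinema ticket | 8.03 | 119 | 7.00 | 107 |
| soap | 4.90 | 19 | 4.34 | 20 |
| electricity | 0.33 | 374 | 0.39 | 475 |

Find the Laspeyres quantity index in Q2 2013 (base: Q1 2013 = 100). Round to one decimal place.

Laspeyres quantity index uses base-period prices as weights.
ΣP(Q1 2013)·Q(Q2 2013) = 7.13×171 + 8.03×107 + 4.90×20 + 0.33×475 = 1219.23 + 859.21 + 98 + 156.75 = 2333.19
ΣP(Q1 2013)·Q(Q1 2013) = 7.13×136 + 8.03×119 + 4.90×19 + 0.33×374 = 969.68 + 955.57 + 93.1 + 123.42 = 2141.77
Index = 2333.19 / 2141.77 × 100 = 108.9375

108.9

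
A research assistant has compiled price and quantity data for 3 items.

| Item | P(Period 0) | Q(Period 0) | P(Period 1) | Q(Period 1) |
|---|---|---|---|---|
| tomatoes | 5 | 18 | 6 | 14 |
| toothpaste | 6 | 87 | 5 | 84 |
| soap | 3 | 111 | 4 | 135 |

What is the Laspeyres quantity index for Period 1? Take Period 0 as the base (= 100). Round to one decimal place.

103.6

Laspeyres quantity index uses base-period prices as weights.
ΣP(Period 0)·Q(Period 1) = 5×14 + 6×84 + 3×135 = 70 + 504 + 405 = 979
ΣP(Period 0)·Q(Period 0) = 5×18 + 6×87 + 3×111 = 90 + 522 + 333 = 945
Index = 979 / 945 × 100 = 103.5979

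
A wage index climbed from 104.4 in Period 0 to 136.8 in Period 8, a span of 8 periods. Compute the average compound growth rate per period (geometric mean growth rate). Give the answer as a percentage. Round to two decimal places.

3.44%

Growth factor = (136.8/104.4)^(1/8) = (1.310345)^(1/8) = 1.034364
Growth rate = 1.034364 − 1 = 0.034364 = 3.4364%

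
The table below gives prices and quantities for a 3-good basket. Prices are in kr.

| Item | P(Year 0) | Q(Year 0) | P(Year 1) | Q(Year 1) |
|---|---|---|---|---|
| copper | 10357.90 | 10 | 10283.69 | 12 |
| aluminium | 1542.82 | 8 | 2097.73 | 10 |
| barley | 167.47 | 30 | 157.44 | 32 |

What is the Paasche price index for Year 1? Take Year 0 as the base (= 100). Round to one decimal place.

103.0

Paasche price index uses current-period quantities as weights.
ΣP(Year 1)·Q(Year 1) = 10283.69×12 + 2097.73×10 + 157.44×32 = 123404.28 + 20977.3 + 5038.08 = 149419.66
ΣP(Year 0)·Q(Year 1) = 10357.90×12 + 1542.82×10 + 167.47×32 = 124294.8 + 15428.2 + 5359.04 = 145082.04
Index = 149419.66 / 145082.04 × 100 = 102.9898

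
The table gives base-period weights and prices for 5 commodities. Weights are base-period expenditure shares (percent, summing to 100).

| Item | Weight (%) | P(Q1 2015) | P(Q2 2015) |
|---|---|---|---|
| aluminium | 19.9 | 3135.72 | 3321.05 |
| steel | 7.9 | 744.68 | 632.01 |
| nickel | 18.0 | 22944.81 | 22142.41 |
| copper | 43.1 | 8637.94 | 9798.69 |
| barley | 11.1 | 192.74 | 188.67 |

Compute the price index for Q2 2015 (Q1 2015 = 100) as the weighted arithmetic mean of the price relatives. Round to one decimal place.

104.9

aluminium: 19.9 × (3321.05/3135.72) = 19.9 × 1.059103 = 21.0761
steel: 7.9 × (632.01/744.68) = 7.9 × 0.848700 = 6.7047
nickel: 18.0 × (22142.41/22944.81) = 18.0 × 0.965029 = 17.3705
copper: 43.1 × (9798.69/8637.94) = 43.1 × 1.134378 = 48.8917
barley: 11.1 × (188.67/192.74) = 11.1 × 0.978883 = 10.8656
Index = Σ wᵢ·(p₁ᵢ/p₀ᵢ) = 21.0761 + 6.7047 + 17.3705 + 48.8917 + 10.8656 = 104.9087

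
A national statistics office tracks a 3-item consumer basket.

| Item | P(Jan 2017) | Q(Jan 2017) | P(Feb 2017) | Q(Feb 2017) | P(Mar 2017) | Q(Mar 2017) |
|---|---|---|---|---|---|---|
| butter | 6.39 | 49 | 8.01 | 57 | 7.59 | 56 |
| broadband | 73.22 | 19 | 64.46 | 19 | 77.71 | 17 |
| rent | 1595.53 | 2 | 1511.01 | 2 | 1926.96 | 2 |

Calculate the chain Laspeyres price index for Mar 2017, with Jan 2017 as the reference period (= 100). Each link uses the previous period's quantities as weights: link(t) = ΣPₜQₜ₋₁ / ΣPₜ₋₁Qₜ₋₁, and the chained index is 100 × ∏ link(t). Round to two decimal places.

Link Jan 2017→Feb 2017:
ΣP(Feb 2017)Q(Jan 2017) = 8.01×49 + 64.46×19 + 1511.01×2 = 392.49 + 1224.74 + 3022.02 = 4639.25
ΣP(Jan 2017)Q(Jan 2017) = 6.39×49 + 73.22×19 + 1595.53×2 = 313.11 + 1391.18 + 3191.06 = 4895.35
link = 4639.25/4895.35 = 0.947685
Link Feb 2017→Mar 2017:
ΣP(Mar 2017)Q(Feb 2017) = 7.59×57 + 77.71×19 + 1926.96×2 = 432.63 + 1476.49 + 3853.92 = 5763.04
ΣP(Feb 2017)Q(Feb 2017) = 8.01×57 + 64.46×19 + 1511.01×2 = 456.57 + 1224.74 + 3022.02 = 4703.33
link = 5763.04/4703.33 = 1.225311
Chained index = 100 × 0.947685 × 1.225311 = 116.1209

116.12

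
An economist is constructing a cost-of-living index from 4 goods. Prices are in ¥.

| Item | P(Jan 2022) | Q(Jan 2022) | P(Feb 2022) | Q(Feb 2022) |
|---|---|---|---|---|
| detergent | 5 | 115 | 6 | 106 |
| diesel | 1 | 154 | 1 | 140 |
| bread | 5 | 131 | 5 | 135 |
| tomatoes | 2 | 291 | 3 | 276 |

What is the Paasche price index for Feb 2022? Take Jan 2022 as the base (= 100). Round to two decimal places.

Paasche price index uses current-period quantities as weights.
ΣP(Feb 2022)·Q(Feb 2022) = 6×106 + 1×140 + 5×135 + 3×276 = 636 + 140 + 675 + 828 = 2279
ΣP(Jan 2022)·Q(Feb 2022) = 5×106 + 1×140 + 5×135 + 2×276 = 530 + 140 + 675 + 552 = 1897
Index = 2279 / 1897 × 100 = 120.1371

120.14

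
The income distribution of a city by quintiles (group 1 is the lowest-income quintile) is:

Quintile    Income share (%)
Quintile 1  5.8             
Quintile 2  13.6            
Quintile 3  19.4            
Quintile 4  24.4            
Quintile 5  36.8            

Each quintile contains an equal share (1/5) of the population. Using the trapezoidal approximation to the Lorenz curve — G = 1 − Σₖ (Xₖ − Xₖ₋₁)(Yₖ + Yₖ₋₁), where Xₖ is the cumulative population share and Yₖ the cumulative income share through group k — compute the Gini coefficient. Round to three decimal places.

0.291

Cumulative income shares Yₖ: 0.0580, 0.1940, 0.3880, 0.6320, 1.0000
Σ (Xₖ−Xₖ₋₁)(Yₖ+Yₖ₋₁) = (1/5)(0.0580+0.0000) + (1/5)(0.1940+0.0580) + (1/5)(0.3880+0.1940) + (1/5)(0.6320+0.3880) + (1/5)(1.0000+0.6320)
  = 0.0116 + 0.0504 + 0.1164 + 0.2040 + 0.3264 = 0.7088
G = 1 − 0.7088 = 0.2912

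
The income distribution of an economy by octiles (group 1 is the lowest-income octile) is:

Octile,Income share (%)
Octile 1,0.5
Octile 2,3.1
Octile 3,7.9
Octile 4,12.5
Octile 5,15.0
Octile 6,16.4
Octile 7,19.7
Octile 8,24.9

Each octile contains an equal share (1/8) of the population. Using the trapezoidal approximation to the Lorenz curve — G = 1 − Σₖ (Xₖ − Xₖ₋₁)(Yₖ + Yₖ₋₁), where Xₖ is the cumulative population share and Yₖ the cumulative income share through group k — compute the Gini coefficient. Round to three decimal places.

Cumulative income shares Yₖ: 0.0050, 0.0360, 0.1150, 0.2400, 0.3900, 0.5540, 0.7510, 1.0000
Σ (Xₖ−Xₖ₋₁)(Yₖ+Yₖ₋₁) = (1/8)(0.0050+0.0000) + (1/8)(0.0360+0.0050) + (1/8)(0.1150+0.0360) + (1/8)(0.2400+0.1150) + (1/8)(0.3900+0.2400) + (1/8)(0.5540+0.3900) + (1/8)(0.7510+0.5540) + (1/8)(1.0000+0.7510)
  = 0.0006 + 0.0051 + 0.0189 + 0.0444 + 0.0788 + 0.1180 + 0.1631 + 0.2189 = 0.6478
G = 1 − 0.6478 = 0.3522

0.352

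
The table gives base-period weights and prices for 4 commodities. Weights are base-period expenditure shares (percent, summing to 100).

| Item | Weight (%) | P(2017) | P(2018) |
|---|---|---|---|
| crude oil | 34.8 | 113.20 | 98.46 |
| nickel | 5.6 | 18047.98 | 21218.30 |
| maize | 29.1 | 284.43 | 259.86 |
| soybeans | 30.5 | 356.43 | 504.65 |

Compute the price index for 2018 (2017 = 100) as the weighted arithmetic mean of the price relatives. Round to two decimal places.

106.62

crude oil: 34.8 × (98.46/113.20) = 34.8 × 0.869788 = 30.2686
nickel: 5.6 × (21218.30/18047.98) = 5.6 × 1.175661 = 6.5837
maize: 29.1 × (259.86/284.43) = 29.1 × 0.913617 = 26.5862
soybeans: 30.5 × (504.65/356.43) = 30.5 × 1.415846 = 43.1833
Index = Σ wᵢ·(p₁ᵢ/p₀ᵢ) = 30.2686 + 6.5837 + 26.5862 + 43.1833 = 106.6219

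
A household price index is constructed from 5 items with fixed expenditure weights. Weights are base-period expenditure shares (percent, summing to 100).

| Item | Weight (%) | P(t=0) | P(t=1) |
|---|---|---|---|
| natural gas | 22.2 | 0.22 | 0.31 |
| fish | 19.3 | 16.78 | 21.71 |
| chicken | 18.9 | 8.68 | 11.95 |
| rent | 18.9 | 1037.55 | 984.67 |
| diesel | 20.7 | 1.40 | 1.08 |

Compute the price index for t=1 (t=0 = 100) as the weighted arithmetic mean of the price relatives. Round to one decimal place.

116.2

natural gas: 22.2 × (0.31/0.22) = 22.2 × 1.409091 = 31.2818
fish: 19.3 × (21.71/16.78) = 19.3 × 1.293802 = 24.9704
chicken: 18.9 × (11.95/8.68) = 18.9 × 1.376728 = 26.0202
rent: 18.9 × (984.67/1037.55) = 18.9 × 0.949034 = 17.9367
diesel: 20.7 × (1.08/1.40) = 20.7 × 0.771429 = 15.9686
Index = Σ wᵢ·(p₁ᵢ/p₀ᵢ) = 31.2818 + 24.9704 + 26.0202 + 17.9367 + 15.9686 = 116.1777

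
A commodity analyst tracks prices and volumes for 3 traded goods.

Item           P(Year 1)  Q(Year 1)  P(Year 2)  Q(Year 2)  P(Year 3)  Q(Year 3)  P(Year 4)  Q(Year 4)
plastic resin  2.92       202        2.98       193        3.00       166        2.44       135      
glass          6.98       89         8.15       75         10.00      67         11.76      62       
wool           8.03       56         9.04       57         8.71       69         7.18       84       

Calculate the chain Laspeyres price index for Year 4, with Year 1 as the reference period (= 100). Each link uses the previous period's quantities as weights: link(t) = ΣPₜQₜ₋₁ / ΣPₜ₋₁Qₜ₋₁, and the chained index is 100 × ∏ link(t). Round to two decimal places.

113.04

Link Year 1→Year 2:
ΣP(Year 2)Q(Year 1) = 2.98×202 + 8.15×89 + 9.04×56 = 601.96 + 725.35 + 506.24 = 1833.55
ΣP(Year 1)Q(Year 1) = 2.92×202 + 6.98×89 + 8.03×56 = 589.84 + 621.22 + 449.68 = 1660.74
link = 1833.55/1660.74 = 1.104056
Link Year 2→Year 3:
ΣP(Year 3)Q(Year 2) = 3.00×193 + 10.00×75 + 8.71×57 = 579 + 750 + 496.47 = 1825.47
ΣP(Year 2)Q(Year 2) = 2.98×193 + 8.15×75 + 9.04×57 = 575.14 + 611.25 + 515.28 = 1701.67
link = 1825.47/1701.67 = 1.072752
Link Year 3→Year 4:
ΣP(Year 4)Q(Year 3) = 2.44×166 + 11.76×67 + 7.18×69 = 405.04 + 787.92 + 495.42 = 1688.38
ΣP(Year 3)Q(Year 3) = 3.00×166 + 10.00×67 + 8.71×69 = 498 + 670 + 600.99 = 1768.99
link = 1688.38/1768.99 = 0.954432
Chained index = 100 × 1.104056 × 1.072752 × 0.954432 = 113.0408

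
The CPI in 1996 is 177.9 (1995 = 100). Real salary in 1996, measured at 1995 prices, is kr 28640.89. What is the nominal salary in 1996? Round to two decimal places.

Nominal = Real × (Index/100) = 28640.89 × (177.9/100)
        = 28640.89 × 1.779 = 50952.1433

50952.14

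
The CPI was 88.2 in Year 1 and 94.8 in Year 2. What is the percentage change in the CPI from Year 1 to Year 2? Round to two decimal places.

Change = (94.8 − 88.2) / 88.2 × 100
       = 6.6 / 88.2 × 100 = 7.4830%

7.48%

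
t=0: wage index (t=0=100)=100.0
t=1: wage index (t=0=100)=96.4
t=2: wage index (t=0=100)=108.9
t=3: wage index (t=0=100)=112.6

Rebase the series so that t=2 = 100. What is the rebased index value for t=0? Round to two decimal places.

Rebased(t=0) = 100.0 / 108.9 × 100 = 91.8274

91.83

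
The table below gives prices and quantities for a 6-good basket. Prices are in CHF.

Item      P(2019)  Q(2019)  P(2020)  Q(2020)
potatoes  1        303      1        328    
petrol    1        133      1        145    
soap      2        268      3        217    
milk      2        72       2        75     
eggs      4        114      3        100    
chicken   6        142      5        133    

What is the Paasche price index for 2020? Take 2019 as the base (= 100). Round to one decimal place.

Paasche price index uses current-period quantities as weights.
ΣP(2020)·Q(2020) = 1×328 + 1×145 + 3×217 + 2×75 + 3×100 + 5×133 = 328 + 145 + 651 + 150 + 300 + 665 = 2239
ΣP(2019)·Q(2020) = 1×328 + 1×145 + 2×217 + 2×75 + 4×100 + 6×133 = 328 + 145 + 434 + 150 + 400 + 798 = 2255
Index = 2239 / 2255 × 100 = 99.2905

99.3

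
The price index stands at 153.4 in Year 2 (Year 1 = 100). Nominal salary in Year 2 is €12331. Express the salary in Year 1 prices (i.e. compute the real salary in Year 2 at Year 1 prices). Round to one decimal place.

8038.5

Real = Nominal ÷ (Index/100) = 12331 ÷ (153.4/100)
     = 12331 ÷ 1.534 = 8038.4615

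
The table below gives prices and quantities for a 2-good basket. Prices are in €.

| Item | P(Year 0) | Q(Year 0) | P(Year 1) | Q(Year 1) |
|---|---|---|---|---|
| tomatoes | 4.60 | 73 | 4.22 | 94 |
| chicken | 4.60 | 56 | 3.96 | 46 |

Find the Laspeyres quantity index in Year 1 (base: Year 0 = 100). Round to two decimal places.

Laspeyres quantity index uses base-period prices as weights.
ΣP(Year 0)·Q(Year 1) = 4.60×94 + 4.60×46 = 432.4 + 211.6 = 644
ΣP(Year 0)·Q(Year 0) = 4.60×73 + 4.60×56 = 335.8 + 257.6 = 593.4
Index = 644 / 593.4 × 100 = 108.5271

108.53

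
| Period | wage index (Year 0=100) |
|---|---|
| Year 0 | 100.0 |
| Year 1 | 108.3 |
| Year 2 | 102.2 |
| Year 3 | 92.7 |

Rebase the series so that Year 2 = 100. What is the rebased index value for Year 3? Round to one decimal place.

90.7

Rebased(Year 3) = 92.7 / 102.2 × 100 = 90.7045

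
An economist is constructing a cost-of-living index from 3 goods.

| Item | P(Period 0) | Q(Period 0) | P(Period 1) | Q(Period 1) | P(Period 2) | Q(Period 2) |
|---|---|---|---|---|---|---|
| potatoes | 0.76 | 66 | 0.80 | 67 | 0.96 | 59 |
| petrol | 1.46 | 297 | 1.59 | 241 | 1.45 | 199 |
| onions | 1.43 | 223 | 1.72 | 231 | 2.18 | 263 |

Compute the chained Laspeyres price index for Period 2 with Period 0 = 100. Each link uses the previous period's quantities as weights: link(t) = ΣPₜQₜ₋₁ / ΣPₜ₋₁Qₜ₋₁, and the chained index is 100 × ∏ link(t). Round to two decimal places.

Link Period 0→Period 1:
ΣP(Period 1)Q(Period 0) = 0.80×66 + 1.59×297 + 1.72×223 = 52.8 + 472.23 + 383.56 = 908.59
ΣP(Period 0)Q(Period 0) = 0.76×66 + 1.46×297 + 1.43×223 = 50.16 + 433.62 + 318.89 = 802.67
link = 908.59/802.67 = 1.131960
Link Period 1→Period 2:
ΣP(Period 2)Q(Period 1) = 0.96×67 + 1.45×241 + 2.18×231 = 64.32 + 349.45 + 503.58 = 917.35
ΣP(Period 1)Q(Period 1) = 0.80×67 + 1.59×241 + 1.72×231 = 53.6 + 383.19 + 397.32 = 834.11
link = 917.35/834.11 = 1.099795
Chained index = 100 × 1.131960 × 1.099795 = 124.4923

124.49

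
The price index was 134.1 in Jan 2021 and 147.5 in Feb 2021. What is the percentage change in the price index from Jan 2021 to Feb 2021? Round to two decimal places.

Change = (147.5 − 134.1) / 134.1 × 100
       = 13.4 / 134.1 × 100 = 9.9925%

9.99%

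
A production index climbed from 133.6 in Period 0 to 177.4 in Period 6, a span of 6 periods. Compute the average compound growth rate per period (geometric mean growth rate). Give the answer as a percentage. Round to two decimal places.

4.84%

Growth factor = (177.4/133.6)^(1/6) = (1.327844)^(1/6) = 1.048394
Growth rate = 1.048394 − 1 = 0.048394 = 4.8394%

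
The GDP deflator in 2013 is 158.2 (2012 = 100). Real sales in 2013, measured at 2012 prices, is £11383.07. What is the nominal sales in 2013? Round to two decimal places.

Nominal = Real × (Index/100) = 11383.07 × (158.2/100)
        = 11383.07 × 1.582 = 18008.0167

18008.02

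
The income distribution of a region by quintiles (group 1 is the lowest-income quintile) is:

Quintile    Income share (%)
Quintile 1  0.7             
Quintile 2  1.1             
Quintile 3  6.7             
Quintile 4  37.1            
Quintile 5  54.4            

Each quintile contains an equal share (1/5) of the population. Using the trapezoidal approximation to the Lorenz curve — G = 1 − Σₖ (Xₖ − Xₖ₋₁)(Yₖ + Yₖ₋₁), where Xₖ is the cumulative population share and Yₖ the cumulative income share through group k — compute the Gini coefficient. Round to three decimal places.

0.574

Cumulative income shares Yₖ: 0.0070, 0.0180, 0.0850, 0.4560, 1.0000
Σ (Xₖ−Xₖ₋₁)(Yₖ+Yₖ₋₁) = (1/5)(0.0070+0.0000) + (1/5)(0.0180+0.0070) + (1/5)(0.0850+0.0180) + (1/5)(0.4560+0.0850) + (1/5)(1.0000+0.4560)
  = 0.0014 + 0.0050 + 0.0206 + 0.1082 + 0.2912 = 0.4264
G = 1 − 0.4264 = 0.5736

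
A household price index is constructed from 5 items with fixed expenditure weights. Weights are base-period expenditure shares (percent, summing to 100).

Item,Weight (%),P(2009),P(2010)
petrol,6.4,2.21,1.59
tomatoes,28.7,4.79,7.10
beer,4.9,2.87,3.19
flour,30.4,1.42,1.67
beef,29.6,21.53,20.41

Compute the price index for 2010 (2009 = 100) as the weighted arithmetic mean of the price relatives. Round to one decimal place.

116.4

petrol: 6.4 × (1.59/2.21) = 6.4 × 0.719457 = 4.6045
tomatoes: 28.7 × (7.10/4.79) = 28.7 × 1.482255 = 42.5407
beer: 4.9 × (3.19/2.87) = 4.9 × 1.111498 = 5.4463
flour: 30.4 × (1.67/1.42) = 30.4 × 1.176056 = 35.7521
beef: 29.6 × (20.41/21.53) = 29.6 × 0.947980 = 28.0602
Index = Σ wᵢ·(p₁ᵢ/p₀ᵢ) = 4.6045 + 42.5407 + 5.4463 + 35.7521 + 28.0602 = 116.4039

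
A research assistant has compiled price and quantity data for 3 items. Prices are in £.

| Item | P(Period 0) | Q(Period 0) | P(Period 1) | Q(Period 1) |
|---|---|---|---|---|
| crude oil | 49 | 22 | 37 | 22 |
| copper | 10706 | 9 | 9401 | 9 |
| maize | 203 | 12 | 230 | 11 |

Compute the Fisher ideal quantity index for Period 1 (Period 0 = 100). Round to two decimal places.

Laspeyres component (base-period weights):
ΣP(Period 0)Q(Period 1) = 49×22 + 10706×9 + 203×11 = 1078 + 96354 + 2233 = 99665
ΣP(Period 0)Q(Period 0) = 49×22 + 10706×9 + 203×12 = 1078 + 96354 + 2436 = 99868
L = 99665 / 99868 × 100 = 99.7967
Paasche component (current-period weights):
ΣP(Period 1)Q(Period 1) = 37×22 + 9401×9 + 230×11 = 814 + 84609 + 2530 = 87953
ΣP(Period 1)Q(Period 0) = 37×22 + 9401×9 + 230×12 = 814 + 84609 + 2760 = 88183
P = 87953 / 88183 × 100 = 99.7392
Fisher = √(L × P) = √(99.7967 × 99.7392) = 99.7680

99.77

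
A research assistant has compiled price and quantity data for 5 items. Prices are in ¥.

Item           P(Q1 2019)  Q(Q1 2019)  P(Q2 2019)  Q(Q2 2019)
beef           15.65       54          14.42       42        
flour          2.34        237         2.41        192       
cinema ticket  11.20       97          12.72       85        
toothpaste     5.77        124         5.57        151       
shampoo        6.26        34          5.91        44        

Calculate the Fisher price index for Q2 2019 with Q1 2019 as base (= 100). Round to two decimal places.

Laspeyres component (base-period weights):
ΣP(Q2 2019)Q(Q1 2019) = 14.42×54 + 2.41×237 + 12.72×97 + 5.57×124 + 5.91×34 = 778.68 + 571.17 + 1233.84 + 690.68 + 200.94 = 3475.31
ΣP(Q1 2019)Q(Q1 2019) = 15.65×54 + 2.34×237 + 11.20×97 + 5.77×124 + 6.26×34 = 845.1 + 554.58 + 1086.4 + 715.48 + 212.84 = 3414.4
L = 3475.31 / 3414.4 × 100 = 101.7839
Paasche component (current-period weights):
ΣP(Q2 2019)Q(Q2 2019) = 14.42×42 + 2.41×192 + 12.72×85 + 5.57×151 + 5.91×44 = 605.64 + 462.72 + 1081.2 + 841.07 + 260.04 = 3250.67
ΣP(Q1 2019)Q(Q2 2019) = 15.65×42 + 2.34×192 + 11.20×85 + 5.77×151 + 6.26×44 = 657.3 + 449.28 + 952 + 871.27 + 275.44 = 3205.29
P = 3250.67 / 3205.29 × 100 = 101.4158
Fisher = √(L × P) = √(101.7839 × 101.4158) = 101.5997

101.60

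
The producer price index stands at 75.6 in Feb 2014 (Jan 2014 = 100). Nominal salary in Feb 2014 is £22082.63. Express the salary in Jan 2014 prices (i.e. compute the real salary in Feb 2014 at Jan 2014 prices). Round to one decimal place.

29209.8

Real = Nominal ÷ (Index/100) = 22082.63 ÷ (75.6/100)
     = 22082.63 ÷ 0.756 = 29209.8280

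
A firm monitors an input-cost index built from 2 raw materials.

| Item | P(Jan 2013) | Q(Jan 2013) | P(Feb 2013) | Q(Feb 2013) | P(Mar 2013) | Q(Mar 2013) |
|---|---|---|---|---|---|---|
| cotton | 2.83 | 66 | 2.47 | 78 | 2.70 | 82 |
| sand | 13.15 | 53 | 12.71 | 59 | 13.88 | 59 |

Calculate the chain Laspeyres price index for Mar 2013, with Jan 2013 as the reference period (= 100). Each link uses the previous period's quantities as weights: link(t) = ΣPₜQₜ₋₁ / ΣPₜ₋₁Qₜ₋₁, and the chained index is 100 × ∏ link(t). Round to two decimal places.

103.41

Link Jan 2013→Feb 2013:
ΣP(Feb 2013)Q(Jan 2013) = 2.47×66 + 12.71×53 = 163.02 + 673.63 = 836.65
ΣP(Jan 2013)Q(Jan 2013) = 2.83×66 + 13.15×53 = 186.78 + 696.95 = 883.73
link = 836.65/883.73 = 0.946726
Link Feb 2013→Mar 2013:
ΣP(Mar 2013)Q(Feb 2013) = 2.70×78 + 13.88×59 = 210.6 + 818.92 = 1029.52
ΣP(Feb 2013)Q(Feb 2013) = 2.47×78 + 12.71×59 = 192.66 + 749.89 = 942.55
link = 1029.52/942.55 = 1.092271
Chained index = 100 × 0.946726 × 1.092271 = 103.4081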